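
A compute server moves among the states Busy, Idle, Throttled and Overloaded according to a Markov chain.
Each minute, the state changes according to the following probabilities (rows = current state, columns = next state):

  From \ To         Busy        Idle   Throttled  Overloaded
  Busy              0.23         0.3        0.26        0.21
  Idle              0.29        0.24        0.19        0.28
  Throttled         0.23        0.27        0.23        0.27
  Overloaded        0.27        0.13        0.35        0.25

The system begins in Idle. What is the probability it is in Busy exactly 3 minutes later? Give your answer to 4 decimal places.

0.2539

Propagate the distribution vector 3 minutes from Idle.
After 0 minutes: (0.0000, 1.0000, 0.0000, 0.0000)
After 1 minute: (0.2900, 0.2400, 0.1900, 0.2800)
After 2 minutes: (0.2556, 0.2323, 0.2627, 0.2494)
After 3 minutes: (0.2539, 0.2358, 0.2583, 0.2520)
P(in Busy after 3 minutes) = 0.2539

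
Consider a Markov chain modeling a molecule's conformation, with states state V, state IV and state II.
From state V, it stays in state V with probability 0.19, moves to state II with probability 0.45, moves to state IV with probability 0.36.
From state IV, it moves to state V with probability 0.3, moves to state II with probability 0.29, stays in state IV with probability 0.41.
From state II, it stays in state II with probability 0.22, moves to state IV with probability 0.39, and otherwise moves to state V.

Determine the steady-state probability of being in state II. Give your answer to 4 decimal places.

Let the stationary distribution be π with π = πP and π_1 + π_2 + π_3 = 1.
π_1 = 0.19·π_1 + 0.3·π_2 + 0.39·π_3
π_2 = 0.36·π_1 + 0.41·π_2 + 0.39·π_3
Solving with the normalization constraint gives π = (0.2958, 0.3889, 0.3153).
So the stationary probability of state II is 0.3153.

0.3153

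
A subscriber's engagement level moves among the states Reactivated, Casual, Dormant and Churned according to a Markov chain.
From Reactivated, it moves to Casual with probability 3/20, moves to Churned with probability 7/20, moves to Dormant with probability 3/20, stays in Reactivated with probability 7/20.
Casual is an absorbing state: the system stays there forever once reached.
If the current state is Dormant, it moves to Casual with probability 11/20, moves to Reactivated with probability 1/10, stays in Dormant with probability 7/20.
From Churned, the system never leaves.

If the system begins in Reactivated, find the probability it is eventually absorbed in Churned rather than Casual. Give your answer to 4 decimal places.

Let h(s) be the probability of absorption at Churned starting from transient state s. Then h(Churned) = 1 and h(Casual) = 0. By first-step analysis:
h(Reactivated) = 0.35·h(Reactivated) + 0.15·0 + 0.15·h(Dormant) + 0.35·1
h(Dormant) = 0.1·h(Reactivated) + 0.55·0 + 0.35·h(Dormant)
Solving: h(Reactivated) = 0.5583, h(Dormant) = 0.0859.
Starting from Reactivated, the probability is 0.5583.

0.5583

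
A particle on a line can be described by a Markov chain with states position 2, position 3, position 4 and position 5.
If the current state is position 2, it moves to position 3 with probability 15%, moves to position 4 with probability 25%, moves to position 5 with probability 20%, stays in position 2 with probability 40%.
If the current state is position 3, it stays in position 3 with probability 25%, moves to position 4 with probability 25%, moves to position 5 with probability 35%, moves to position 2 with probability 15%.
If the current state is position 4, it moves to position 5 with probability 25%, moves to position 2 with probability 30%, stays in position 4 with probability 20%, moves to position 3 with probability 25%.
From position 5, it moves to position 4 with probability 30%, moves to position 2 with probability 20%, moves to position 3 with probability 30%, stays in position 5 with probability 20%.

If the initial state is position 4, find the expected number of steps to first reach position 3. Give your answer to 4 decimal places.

Let t(s) be the expected number of steps to first reach position 3 from state s, with t(position 3) = 0. Conditioning on the first step:
t(position 2) = 1 + 0.4·t(position 2) + 0.25·t(position 4) + 0.2·t(position 5)
t(position 4) = 1 + 0.3·t(position 2) + 0.2·t(position 4) + 0.25·t(position 5)
t(position 5) = 1 + 0.2·t(position 2) + 0.3·t(position 4) + 0.2·t(position 5)
Solving: t(position 2) = 4.8383, t(position 4) = 4.3418, t(position 5) = 4.0878.
Expected steps from position 4 to position 3: 4.3418.

4.3418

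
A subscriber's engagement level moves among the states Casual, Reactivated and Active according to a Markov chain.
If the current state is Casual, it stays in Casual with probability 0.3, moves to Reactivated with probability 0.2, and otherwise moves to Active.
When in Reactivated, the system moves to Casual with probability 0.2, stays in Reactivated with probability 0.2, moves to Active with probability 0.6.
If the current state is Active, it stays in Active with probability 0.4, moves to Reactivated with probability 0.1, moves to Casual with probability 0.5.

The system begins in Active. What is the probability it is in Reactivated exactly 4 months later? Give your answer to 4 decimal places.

Propagate the distribution vector 4 months from Active.
After 0 months: (0.0000, 0.0000, 1.0000)
After 1 month: (0.5000, 0.1000, 0.4000)
After 2 months: (0.3700, 0.1600, 0.4700)
After 3 months: (0.3780, 0.1530, 0.4690)
After 4 months: (0.3785, 0.1531, 0.4684)
P(in Reactivated after 4 months) = 0.1531

0.1531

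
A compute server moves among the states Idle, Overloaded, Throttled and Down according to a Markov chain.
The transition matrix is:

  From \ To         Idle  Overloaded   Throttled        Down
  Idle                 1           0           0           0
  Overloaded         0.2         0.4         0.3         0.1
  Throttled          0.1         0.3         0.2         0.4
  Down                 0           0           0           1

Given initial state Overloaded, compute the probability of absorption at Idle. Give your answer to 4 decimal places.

Let h(s) be the probability of absorption at Idle starting from transient state s. Then h(Idle) = 1 and h(Down) = 0. By first-step analysis:
h(Overloaded) = 0.2·1 + 0.4·h(Overloaded) + 0.3·h(Throttled) + 0.1·0
h(Throttled) = 0.1·1 + 0.3·h(Overloaded) + 0.2·h(Throttled) + 0.4·0
Solving: h(Overloaded) = 0.4872, h(Throttled) = 0.3077.
Starting from Overloaded, the probability is 0.4872.

0.4872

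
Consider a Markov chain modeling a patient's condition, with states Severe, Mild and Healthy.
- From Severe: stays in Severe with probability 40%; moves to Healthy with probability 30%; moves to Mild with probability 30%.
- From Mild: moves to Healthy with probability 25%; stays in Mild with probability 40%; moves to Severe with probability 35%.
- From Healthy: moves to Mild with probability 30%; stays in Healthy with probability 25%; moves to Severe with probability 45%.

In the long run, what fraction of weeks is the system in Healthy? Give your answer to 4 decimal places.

Let the stationary distribution be π with π = πP and π_1 + π_2 + π_3 = 1.
π_1 = 0.4·π_1 + 0.35·π_2 + 0.45·π_3
π_2 = 0.3·π_1 + 0.4·π_2 + 0.3·π_3
Solving with the normalization constraint gives π = (0.3968, 0.3333, 0.2698).
So the stationary probability of Healthy is 0.2698.

0.2698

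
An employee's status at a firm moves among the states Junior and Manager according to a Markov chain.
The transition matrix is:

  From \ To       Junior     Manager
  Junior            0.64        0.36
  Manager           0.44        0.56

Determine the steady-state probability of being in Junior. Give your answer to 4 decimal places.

0.5500

Let the stationary distribution be π with π = πP and π_1 + π_2 = 1.
π_1 = 0.64·π_1 + 0.44·π_2
Solving with the normalization constraint gives π = (0.5500, 0.4500).
So the stationary probability of Junior is 0.5500.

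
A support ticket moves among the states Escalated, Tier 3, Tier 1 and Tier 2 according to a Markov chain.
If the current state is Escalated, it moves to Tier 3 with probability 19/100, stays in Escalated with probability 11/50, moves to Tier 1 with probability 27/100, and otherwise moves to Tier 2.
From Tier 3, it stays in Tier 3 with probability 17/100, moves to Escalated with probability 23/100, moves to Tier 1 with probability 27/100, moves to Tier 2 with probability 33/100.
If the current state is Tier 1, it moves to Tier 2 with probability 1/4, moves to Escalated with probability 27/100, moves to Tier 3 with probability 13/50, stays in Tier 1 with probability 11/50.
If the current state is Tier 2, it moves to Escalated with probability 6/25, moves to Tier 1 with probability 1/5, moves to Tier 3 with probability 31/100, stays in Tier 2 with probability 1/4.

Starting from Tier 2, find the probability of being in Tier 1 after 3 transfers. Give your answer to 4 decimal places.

Propagate the distribution vector 3 transfers from Tier 2.
After 0 transfers: (0.0000, 0.0000, 0.0000, 1.0000)
After 1 transfer: (0.2400, 0.3100, 0.2000, 0.2500)
After 2 transfers: (0.2381, 0.2278, 0.2425, 0.2916)
After 3 transfers: (0.2402, 0.2374, 0.2375, 0.2849)
P(in Tier 1 after 3 transfers) = 0.2375

0.2375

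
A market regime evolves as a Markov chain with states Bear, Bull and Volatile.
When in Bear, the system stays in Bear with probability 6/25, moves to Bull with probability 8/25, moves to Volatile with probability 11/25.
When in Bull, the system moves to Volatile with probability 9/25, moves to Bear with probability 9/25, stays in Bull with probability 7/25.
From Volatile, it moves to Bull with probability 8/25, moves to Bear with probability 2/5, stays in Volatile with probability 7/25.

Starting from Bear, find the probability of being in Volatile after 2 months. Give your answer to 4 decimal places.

Sum over the intermediate state after 1 month:
P = P(Bear→Bear)·P(Bear→Volatile) + P(Bear→Bull)·P(Bull→Volatile) + P(Bear→Volatile)·P(Volatile→Volatile)
  = 0.24×0.44 + 0.32×0.36 + 0.44×0.28
  = 0.1056 + 0.1152 + 0.1232 = 0.3440

0.3440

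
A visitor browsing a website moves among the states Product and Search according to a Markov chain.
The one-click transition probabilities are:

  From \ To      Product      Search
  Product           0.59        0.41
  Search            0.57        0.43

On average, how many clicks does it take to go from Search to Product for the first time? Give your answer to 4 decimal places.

1.7544

Let t(s) be the expected number of clicks to first reach Product from state s, with t(Product) = 0. Conditioning on the first click:
t(Search) = 1 + 0.43·t(Search)
Solving: t(Search) = 1.7544.
Expected clicks from Search to Product: 1.7544.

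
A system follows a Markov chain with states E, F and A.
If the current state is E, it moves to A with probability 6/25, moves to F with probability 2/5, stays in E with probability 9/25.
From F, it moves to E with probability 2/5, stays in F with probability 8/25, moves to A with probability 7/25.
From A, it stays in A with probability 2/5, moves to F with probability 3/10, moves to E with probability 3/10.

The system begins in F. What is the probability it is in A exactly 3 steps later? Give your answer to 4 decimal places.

Propagate the distribution vector 3 steps from F.
After 0 steps: (0.0000, 1.0000, 0.0000)
After 1 step: (0.4000, 0.3200, 0.2800)
After 2 steps: (0.3560, 0.3464, 0.2976)
After 3 steps: (0.3560, 0.3425, 0.3015)
P(in A after 3 steps) = 0.3015

0.3015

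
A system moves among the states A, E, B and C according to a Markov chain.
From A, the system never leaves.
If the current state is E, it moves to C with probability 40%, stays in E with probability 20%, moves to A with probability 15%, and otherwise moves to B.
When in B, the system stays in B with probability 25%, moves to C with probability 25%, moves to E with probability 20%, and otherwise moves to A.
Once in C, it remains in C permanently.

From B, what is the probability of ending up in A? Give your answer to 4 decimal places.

0.4909

Let h(s) be the probability of absorption at A starting from transient state s. Then h(A) = 1 and h(C) = 0. By first-step analysis:
h(E) = 0.15·1 + 0.2·h(E) + 0.25·h(B) + 0.4·0
h(B) = 0.3·1 + 0.2·h(E) + 0.25·h(B) + 0.25·0
Solving: h(E) = 0.3409, h(B) = 0.4909.
Starting from B, the probability is 0.4909.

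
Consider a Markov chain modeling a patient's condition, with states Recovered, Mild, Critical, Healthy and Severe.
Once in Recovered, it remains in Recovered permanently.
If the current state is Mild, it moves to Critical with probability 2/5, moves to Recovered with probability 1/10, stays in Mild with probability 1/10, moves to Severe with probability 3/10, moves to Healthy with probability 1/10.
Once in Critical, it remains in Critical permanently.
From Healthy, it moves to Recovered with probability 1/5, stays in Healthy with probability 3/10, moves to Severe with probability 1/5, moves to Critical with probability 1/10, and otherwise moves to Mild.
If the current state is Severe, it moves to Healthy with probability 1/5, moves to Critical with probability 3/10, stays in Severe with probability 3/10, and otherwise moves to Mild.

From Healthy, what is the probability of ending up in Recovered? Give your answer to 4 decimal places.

0.3964

Let h(s) be the probability of absorption at Recovered starting from transient state s. Then h(Recovered) = 1 and h(Critical) = 0. By first-step analysis:
h(Mild) = 0.1·1 + 0.1·h(Mild) + 0.4·0 + 0.1·h(Healthy) + 0.3·h(Severe)
h(Healthy) = 0.2·1 + 0.2·h(Mild) + 0.1·0 + 0.3·h(Healthy) + 0.2·h(Severe)
h(Severe) = 0.2·h(Mild) + 0.3·0 + 0.2·h(Healthy) + 0.3·h(Severe)
Solving: h(Mild) = 0.2132, h(Healthy) = 0.3964, h(Severe) = 0.1742.
Starting from Healthy, the probability is 0.3964.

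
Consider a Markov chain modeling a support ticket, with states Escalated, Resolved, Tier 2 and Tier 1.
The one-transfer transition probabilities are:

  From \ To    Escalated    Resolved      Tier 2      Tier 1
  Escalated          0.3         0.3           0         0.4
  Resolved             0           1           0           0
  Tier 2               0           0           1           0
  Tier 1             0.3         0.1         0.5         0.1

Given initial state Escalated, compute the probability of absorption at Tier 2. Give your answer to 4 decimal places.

Let h(s) be the probability of absorption at Tier 2 starting from transient state s. Then h(Tier 2) = 1 and h(Resolved) = 0. By first-step analysis:
h(Escalated) = 0.3·h(Escalated) + 0.3·0 + 0.4·h(Tier 1)
h(Tier 1) = 0.3·h(Escalated) + 0.1·0 + 0.5·1 + 0.1·h(Tier 1)
Solving: h(Escalated) = 0.3922, h(Tier 1) = 0.6863.
Starting from Escalated, the probability is 0.3922.

0.3922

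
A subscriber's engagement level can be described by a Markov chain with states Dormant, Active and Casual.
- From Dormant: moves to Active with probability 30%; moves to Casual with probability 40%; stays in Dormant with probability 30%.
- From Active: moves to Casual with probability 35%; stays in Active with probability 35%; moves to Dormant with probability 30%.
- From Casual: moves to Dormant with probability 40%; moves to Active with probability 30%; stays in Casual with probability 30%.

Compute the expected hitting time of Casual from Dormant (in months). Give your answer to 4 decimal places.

Let t(s) be the expected number of months to first reach Casual from state s, with t(Casual) = 0. Conditioning on the first month:
t(Dormant) = 1 + 0.3·t(Dormant) + 0.3·t(Active)
t(Active) = 1 + 0.3·t(Dormant) + 0.35·t(Active)
Solving: t(Dormant) = 2.6027, t(Active) = 2.7397.
Expected months from Dormant to Casual: 2.6027.

2.6027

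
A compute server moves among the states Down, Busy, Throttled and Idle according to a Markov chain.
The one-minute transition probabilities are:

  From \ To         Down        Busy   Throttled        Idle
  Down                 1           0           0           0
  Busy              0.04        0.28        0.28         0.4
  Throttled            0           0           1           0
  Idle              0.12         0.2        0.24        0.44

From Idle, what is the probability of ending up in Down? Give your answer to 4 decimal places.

Let h(s) be the probability of absorption at Down starting from transient state s. Then h(Down) = 1 and h(Throttled) = 0. By first-step analysis:
h(Busy) = 0.04·1 + 0.28·h(Busy) + 0.28·0 + 0.4·h(Idle)
h(Idle) = 0.12·1 + 0.2·h(Busy) + 0.24·0 + 0.44·h(Idle)
Solving: h(Busy) = 0.2178, h(Idle) = 0.2921.
Starting from Idle, the probability is 0.2921.

0.2921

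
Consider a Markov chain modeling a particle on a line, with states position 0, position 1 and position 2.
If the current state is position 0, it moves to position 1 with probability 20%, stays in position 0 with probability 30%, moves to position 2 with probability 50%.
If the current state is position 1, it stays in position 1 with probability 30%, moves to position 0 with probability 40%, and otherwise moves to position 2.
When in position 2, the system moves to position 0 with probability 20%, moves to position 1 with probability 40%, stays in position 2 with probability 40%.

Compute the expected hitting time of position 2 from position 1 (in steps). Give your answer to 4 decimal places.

Let t(s) be the expected number of steps to first reach position 2 from state s, with t(position 2) = 0. Conditioning on the first step:
t(position 0) = 1 + 0.3·t(position 0) + 0.2·t(position 1)
t(position 1) = 1 + 0.4·t(position 0) + 0.3·t(position 1)
Solving: t(position 0) = 2.1951, t(position 1) = 2.6829.
Expected steps from position 1 to position 2: 2.6829.

2.6829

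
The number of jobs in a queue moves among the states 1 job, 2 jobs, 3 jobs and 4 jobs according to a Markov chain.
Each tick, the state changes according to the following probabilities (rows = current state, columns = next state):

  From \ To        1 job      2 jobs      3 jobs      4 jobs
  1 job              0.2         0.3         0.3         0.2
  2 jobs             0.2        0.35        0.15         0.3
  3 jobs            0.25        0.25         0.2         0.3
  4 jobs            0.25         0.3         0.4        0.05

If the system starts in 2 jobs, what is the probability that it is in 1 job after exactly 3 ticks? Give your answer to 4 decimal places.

Propagate the distribution vector 3 ticks from 2 jobs.
After 0 ticks: (0.0000, 1.0000, 0.0000, 0.0000)
After 1 tick: (0.2000, 0.3500, 0.1500, 0.3000)
After 2 ticks: (0.2225, 0.3100, 0.2625, 0.2050)
After 3 ticks: (0.2234, 0.3024, 0.2478, 0.2265)
P(in 1 job after 3 ticks) = 0.2234

0.2234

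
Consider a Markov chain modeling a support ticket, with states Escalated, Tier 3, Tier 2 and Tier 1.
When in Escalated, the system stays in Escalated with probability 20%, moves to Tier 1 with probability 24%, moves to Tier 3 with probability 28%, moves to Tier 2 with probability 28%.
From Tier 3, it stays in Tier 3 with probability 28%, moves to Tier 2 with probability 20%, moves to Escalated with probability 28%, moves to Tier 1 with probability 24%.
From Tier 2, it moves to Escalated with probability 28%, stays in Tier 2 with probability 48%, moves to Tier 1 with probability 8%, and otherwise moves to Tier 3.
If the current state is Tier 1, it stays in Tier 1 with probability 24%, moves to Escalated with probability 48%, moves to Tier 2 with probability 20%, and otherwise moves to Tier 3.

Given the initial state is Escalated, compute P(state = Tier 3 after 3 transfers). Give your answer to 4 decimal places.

0.2056

Propagate the distribution vector 3 transfers from Escalated.
After 0 transfers: (1.0000, 0.0000, 0.0000, 0.0000)
After 1 transfer: (0.2000, 0.2800, 0.2800, 0.2400)
After 2 transfers: (0.3120, 0.1984, 0.2944, 0.1952)
After 3 transfers: (0.2941, 0.2056, 0.3074, 0.1929)
P(in Tier 3 after 3 transfers) = 0.2056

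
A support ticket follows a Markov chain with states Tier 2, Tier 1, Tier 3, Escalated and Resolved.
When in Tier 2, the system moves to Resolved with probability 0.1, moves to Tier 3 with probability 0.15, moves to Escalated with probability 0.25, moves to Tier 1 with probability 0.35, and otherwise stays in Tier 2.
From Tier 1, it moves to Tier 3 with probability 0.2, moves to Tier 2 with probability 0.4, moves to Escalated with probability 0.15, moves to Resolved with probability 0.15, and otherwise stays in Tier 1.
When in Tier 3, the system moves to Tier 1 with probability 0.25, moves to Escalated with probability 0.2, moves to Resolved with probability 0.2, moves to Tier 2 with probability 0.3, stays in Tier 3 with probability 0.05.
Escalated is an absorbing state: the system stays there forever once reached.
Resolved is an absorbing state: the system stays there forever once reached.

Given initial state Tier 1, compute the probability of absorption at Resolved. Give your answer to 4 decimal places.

Let h(s) be the probability of absorption at Resolved starting from transient state s. Then h(Resolved) = 1 and h(Escalated) = 0. By first-step analysis:
h(Tier 2) = 0.15·h(Tier 2) + 0.35·h(Tier 1) + 0.15·h(Tier 3) + 0.25·0 + 0.1·1
h(Tier 1) = 0.4·h(Tier 2) + 0.1·h(Tier 1) + 0.2·h(Tier 3) + 0.15·0 + 0.15·1
h(Tier 3) = 0.3·h(Tier 2) + 0.25·h(Tier 1) + 0.05·h(Tier 3) + 0.2·0 + 0.2·1
Solving: h(Tier 2) = 0.3728, h(Tier 1) = 0.4305, h(Tier 3) = 0.4415.
Starting from Tier 1, the probability is 0.4305.

0.4305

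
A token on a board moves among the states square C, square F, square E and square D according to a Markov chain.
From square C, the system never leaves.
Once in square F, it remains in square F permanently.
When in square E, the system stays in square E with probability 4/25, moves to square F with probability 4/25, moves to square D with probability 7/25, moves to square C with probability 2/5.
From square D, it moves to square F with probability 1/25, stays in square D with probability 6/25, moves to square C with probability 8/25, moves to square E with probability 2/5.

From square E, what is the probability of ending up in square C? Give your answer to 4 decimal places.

Let h(s) be the probability of absorption at square C starting from transient state s. Then h(square C) = 1 and h(square F) = 0. By first-step analysis:
h(square E) = 0.4·1 + 0.16·0 + 0.16·h(square E) + 0.28·h(square D)
h(square D) = 0.32·1 + 0.04·0 + 0.4·h(square E) + 0.24·h(square D)
Solving: h(square E) = 0.7477, h(square D) = 0.8146.
Starting from square E, the probability is 0.7477.

0.7477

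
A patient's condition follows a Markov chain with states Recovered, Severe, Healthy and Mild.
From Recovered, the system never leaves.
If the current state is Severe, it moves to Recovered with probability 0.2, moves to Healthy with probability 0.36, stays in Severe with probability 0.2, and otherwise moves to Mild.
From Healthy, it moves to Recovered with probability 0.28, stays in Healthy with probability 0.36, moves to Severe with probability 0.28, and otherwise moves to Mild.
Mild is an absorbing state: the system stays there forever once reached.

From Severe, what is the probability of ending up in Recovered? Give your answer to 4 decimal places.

Let h(s) be the probability of absorption at Recovered starting from transient state s. Then h(Recovered) = 1 and h(Mild) = 0. By first-step analysis:
h(Severe) = 0.2·1 + 0.2·h(Severe) + 0.36·h(Healthy) + 0.24·0
h(Healthy) = 0.28·1 + 0.28·h(Severe) + 0.36·h(Healthy) + 0.08·0
Solving: h(Severe) = 0.5564, h(Healthy) = 0.6809.
Starting from Severe, the probability is 0.5564.

0.5564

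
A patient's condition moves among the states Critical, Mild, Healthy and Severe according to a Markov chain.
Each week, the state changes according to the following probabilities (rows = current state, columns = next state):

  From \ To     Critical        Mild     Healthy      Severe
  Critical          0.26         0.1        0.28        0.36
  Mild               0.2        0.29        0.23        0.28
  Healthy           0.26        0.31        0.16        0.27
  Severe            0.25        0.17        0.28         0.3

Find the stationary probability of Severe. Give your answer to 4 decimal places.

0.3032

Let the stationary distribution be π with π = πP and π_1 + π_2 + π_3 + π_4 = 1.
π_1 = 0.26·π_1 + 0.2·π_2 + 0.26·π_3 + 0.25·π_4
π_2 = 0.1·π_1 + 0.29·π_2 + 0.31·π_3 + 0.17·π_4
π_3 = 0.28·π_1 + 0.23·π_2 + 0.16·π_3 + 0.28·π_4
Solving with the normalization constraint gives π = (0.2442, 0.2120, 0.2405, 0.3032).
So the stationary probability of Severe is 0.3032.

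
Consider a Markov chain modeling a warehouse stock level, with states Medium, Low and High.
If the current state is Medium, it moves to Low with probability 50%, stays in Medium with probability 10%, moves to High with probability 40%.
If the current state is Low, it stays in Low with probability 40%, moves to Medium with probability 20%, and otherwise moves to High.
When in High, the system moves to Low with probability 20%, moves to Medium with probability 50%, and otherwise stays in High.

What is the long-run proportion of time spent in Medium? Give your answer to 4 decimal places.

0.2810

Let the stationary distribution be π with π = πP and π_1 + π_2 + π_3 = 1.
π_1 = 0.1·π_1 + 0.2·π_2 + 0.5·π_3
π_2 = 0.5·π_1 + 0.4·π_2 + 0.2·π_3
Solving with the normalization constraint gives π = (0.2810, 0.3554, 0.3636).
So the stationary probability of Medium is 0.2810.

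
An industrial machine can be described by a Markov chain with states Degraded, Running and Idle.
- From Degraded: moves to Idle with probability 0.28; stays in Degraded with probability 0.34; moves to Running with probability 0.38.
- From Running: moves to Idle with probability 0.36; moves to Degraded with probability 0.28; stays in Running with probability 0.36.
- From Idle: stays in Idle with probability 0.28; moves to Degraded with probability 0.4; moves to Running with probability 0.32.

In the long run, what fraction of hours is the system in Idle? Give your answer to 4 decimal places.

Let the stationary distribution be π with π = πP and π_1 + π_2 + π_3 = 1.
π_1 = 0.34·π_1 + 0.28·π_2 + 0.4·π_3
π_2 = 0.38·π_1 + 0.36·π_2 + 0.32·π_3
Solving with the normalization constraint gives π = (0.3372, 0.3544, 0.3084).
So the stationary probability of Idle is 0.3084.

0.3084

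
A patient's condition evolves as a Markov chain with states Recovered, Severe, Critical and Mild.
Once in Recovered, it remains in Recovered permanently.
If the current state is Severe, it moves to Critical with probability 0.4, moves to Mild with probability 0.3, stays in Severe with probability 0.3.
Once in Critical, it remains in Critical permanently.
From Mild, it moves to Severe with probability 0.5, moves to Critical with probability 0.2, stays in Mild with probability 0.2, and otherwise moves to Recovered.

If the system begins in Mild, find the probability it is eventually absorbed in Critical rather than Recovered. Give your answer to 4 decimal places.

0.8293

Let h(s) be the probability of absorption at Critical starting from transient state s. Then h(Critical) = 1 and h(Recovered) = 0. By first-step analysis:
h(Severe) = 0.3·h(Severe) + 0.4·1 + 0.3·h(Mild)
h(Mild) = 0.1·0 + 0.5·h(Severe) + 0.2·1 + 0.2·h(Mild)
Solving: h(Severe) = 0.9268, h(Mild) = 0.8293.
Starting from Mild, the probability is 0.8293.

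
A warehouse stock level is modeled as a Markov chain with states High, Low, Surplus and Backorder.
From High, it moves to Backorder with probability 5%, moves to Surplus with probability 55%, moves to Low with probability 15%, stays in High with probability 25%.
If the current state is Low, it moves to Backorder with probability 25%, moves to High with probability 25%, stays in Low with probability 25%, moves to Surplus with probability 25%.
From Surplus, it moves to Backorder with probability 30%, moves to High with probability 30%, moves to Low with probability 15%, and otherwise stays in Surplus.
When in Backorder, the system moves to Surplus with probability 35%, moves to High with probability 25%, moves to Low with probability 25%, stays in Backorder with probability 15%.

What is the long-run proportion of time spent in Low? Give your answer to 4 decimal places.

0.1883

Let the stationary distribution be π with π = πP and π_1 + π_2 + π_3 + π_4 = 1.
π_1 = 0.25·π_1 + 0.25·π_2 + 0.3·π_3 + 0.25·π_4
π_2 = 0.15·π_1 + 0.25·π_2 + 0.15·π_3 + 0.25·π_4
π_3 = 0.55·π_1 + 0.25·π_2 + 0.25·π_3 + 0.35·π_4
Solving with the normalization constraint gives π = (0.2675, 0.1883, 0.3497, 0.1945).
So the stationary probability of Low is 0.1883.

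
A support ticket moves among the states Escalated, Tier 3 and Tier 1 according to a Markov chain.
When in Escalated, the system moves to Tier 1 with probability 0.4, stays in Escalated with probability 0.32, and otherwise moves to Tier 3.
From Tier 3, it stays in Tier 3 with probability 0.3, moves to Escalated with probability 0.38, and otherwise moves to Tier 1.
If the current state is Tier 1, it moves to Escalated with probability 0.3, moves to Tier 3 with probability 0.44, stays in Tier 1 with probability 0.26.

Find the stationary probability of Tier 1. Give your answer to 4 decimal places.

0.3271

Let the stationary distribution be π with π = πP and π_1 + π_2 + π_3 = 1.
π_1 = 0.32·π_1 + 0.38·π_2 + 0.3·π_3
π_2 = 0.28·π_1 + 0.3·π_2 + 0.44·π_3
Solving with the normalization constraint gives π = (0.3338, 0.3391, 0.3271).
So the stationary probability of Tier 1 is 0.3271.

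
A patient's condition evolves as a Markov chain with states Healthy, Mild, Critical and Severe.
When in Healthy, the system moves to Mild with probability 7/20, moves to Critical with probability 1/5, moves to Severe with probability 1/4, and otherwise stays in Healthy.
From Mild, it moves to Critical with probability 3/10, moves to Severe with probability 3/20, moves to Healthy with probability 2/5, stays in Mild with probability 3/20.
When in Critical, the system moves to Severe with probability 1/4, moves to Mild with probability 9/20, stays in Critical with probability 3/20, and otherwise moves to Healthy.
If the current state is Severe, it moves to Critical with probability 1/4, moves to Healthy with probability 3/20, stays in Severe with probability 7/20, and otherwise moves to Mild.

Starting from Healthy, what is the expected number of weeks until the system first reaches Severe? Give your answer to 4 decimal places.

4.5662

Let t(s) be the expected number of weeks to first reach Severe from state s, with t(Severe) = 0. Conditioning on the first week:
t(Healthy) = 1 + 0.2·t(Healthy) + 0.35·t(Mild) + 0.2·t(Critical)
t(Mild) = 1 + 0.4·t(Healthy) + 0.15·t(Mild) + 0.3·t(Critical)
t(Critical) = 1 + 0.15·t(Healthy) + 0.45·t(Mild) + 0.15·t(Critical)
Solving: t(Healthy) = 4.5662, t(Mild) = 4.9498, t(Critical) = 4.6027.
Expected weeks from Healthy to Severe: 4.5662.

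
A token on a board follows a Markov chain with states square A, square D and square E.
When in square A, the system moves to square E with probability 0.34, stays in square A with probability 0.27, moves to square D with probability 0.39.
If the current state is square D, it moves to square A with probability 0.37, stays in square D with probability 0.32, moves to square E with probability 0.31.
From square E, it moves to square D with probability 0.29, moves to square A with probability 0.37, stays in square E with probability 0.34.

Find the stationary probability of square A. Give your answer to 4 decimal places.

0.3364

Let the stationary distribution be π with π = πP and π_1 + π_2 + π_3 = 1.
π_1 = 0.27·π_1 + 0.37·π_2 + 0.37·π_3
π_2 = 0.39·π_1 + 0.32·π_2 + 0.29·π_3
Solving with the normalization constraint gives π = (0.3364, 0.3336, 0.3300).
So the stationary probability of square A is 0.3364.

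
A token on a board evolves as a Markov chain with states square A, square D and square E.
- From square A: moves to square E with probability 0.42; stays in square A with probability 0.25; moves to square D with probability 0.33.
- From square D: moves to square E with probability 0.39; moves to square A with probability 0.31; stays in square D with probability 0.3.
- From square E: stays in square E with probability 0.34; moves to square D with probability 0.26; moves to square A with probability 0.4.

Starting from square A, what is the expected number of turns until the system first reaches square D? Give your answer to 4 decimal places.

3.3028

Let t(s) be the expected number of turns to first reach square D from state s, with t(square D) = 0. Conditioning on the first turn:
t(square A) = 1 + 0.25·t(square A) + 0.42·t(square E)
t(square E) = 1 + 0.4·t(square A) + 0.34·t(square E)
Solving: t(square A) = 3.3028, t(square E) = 3.5168.
Expected turns from square A to square D: 3.3028.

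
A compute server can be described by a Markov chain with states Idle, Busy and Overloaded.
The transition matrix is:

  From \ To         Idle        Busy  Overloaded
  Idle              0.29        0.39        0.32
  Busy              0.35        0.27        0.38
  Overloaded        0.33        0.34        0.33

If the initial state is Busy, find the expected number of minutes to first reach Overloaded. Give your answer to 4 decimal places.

2.7763

Let t(s) be the expected number of minutes to first reach Overloaded from state s, with t(Overloaded) = 0. Conditioning on the first minute:
t(Idle) = 1 + 0.29·t(Idle) + 0.39·t(Busy)
t(Busy) = 1 + 0.35·t(Idle) + 0.27·t(Busy)
Solving: t(Idle) = 2.9335, t(Busy) = 2.7763.
Expected minutes from Busy to Overloaded: 2.7763.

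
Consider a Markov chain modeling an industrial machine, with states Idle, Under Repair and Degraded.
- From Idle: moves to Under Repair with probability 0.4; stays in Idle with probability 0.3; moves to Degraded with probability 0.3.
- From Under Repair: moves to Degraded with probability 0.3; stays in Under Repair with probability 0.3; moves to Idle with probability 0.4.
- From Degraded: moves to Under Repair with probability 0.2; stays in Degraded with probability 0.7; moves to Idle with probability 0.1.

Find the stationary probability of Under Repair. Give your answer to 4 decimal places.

Let the stationary distribution be π with π = πP and π_1 + π_2 + π_3 = 1.
π_1 = 0.3·π_1 + 0.4·π_2 + 0.1·π_3
π_2 = 0.4·π_1 + 0.3·π_2 + 0.2·π_3
Solving with the normalization constraint gives π = (0.2273, 0.2727, 0.5000).
So the stationary probability of Under Repair is 0.2727.

0.2727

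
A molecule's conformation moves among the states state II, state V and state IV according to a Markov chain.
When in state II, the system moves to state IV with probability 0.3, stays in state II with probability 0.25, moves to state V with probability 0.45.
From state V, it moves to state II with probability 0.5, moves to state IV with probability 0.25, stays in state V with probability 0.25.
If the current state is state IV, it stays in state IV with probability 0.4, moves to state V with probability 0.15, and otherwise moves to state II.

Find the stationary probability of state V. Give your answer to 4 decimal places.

Let the stationary distribution be π with π = πP and π_1 + π_2 + π_3 = 1.
π_1 = 0.25·π_1 + 0.5·π_2 + 0.45·π_3
π_2 = 0.45·π_1 + 0.25·π_2 + 0.15·π_3
Solving with the normalization constraint gives π = (0.3873, 0.2958, 0.3169).
So the stationary probability of state V is 0.2958.

0.2958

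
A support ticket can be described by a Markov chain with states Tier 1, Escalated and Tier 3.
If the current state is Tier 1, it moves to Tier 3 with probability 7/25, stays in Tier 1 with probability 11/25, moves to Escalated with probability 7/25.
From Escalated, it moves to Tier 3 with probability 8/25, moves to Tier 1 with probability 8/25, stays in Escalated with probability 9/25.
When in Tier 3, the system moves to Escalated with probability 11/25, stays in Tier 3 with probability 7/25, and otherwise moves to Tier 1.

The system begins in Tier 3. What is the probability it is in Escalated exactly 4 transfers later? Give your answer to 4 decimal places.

Propagate the distribution vector 4 transfers from Tier 3.
After 0 transfers: (0.0000, 0.0000, 1.0000)
After 1 transfer: (0.2800, 0.4400, 0.2800)
After 2 transfers: (0.3424, 0.3600, 0.2976)
After 3 transfers: (0.3492, 0.3564, 0.2944)
After 4 transfers: (0.3501, 0.3556, 0.2943)
P(in Escalated after 4 transfers) = 0.3556

0.3556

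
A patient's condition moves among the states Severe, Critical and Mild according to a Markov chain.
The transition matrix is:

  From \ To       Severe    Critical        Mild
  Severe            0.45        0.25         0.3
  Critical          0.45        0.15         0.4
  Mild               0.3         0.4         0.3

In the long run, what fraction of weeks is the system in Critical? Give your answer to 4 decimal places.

0.2719

Let the stationary distribution be π with π = πP and π_1 + π_2 + π_3 = 1.
π_1 = 0.45·π_1 + 0.45·π_2 + 0.3·π_3
π_2 = 0.25·π_1 + 0.15·π_2 + 0.4·π_3
Solving with the normalization constraint gives π = (0.4009, 0.2719, 0.3272).
So the stationary probability of Critical is 0.2719.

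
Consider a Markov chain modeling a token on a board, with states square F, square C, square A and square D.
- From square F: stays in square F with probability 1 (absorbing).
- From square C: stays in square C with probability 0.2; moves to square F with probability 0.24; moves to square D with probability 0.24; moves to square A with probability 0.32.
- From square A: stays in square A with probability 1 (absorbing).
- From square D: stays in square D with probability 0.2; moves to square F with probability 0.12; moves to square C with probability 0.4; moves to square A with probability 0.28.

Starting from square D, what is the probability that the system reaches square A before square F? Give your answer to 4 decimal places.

0.6471

Let h(s) be the probability of absorption at square A starting from transient state s. Then h(square A) = 1 and h(square F) = 0. By first-step analysis:
h(square C) = 0.24·0 + 0.2·h(square C) + 0.32·1 + 0.24·h(square D)
h(square D) = 0.12·0 + 0.4·h(square C) + 0.28·1 + 0.2·h(square D)
Solving: h(square C) = 0.5941, h(square D) = 0.6471.
Starting from square D, the probability is 0.6471.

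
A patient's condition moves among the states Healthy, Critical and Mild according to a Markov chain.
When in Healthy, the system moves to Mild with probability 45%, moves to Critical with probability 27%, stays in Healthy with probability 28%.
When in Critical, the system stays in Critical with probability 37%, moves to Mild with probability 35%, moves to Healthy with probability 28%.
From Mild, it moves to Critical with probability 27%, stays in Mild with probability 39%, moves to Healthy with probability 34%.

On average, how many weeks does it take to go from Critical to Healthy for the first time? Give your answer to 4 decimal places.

3.3126

Let t(s) be the expected number of weeks to first reach Healthy from state s, with t(Healthy) = 0. Conditioning on the first week:
t(Critical) = 1 + 0.37·t(Critical) + 0.35·t(Mild)
t(Mild) = 1 + 0.27·t(Critical) + 0.39·t(Mild)
Solving: t(Critical) = 3.3126, t(Mild) = 3.1056.
Expected weeks from Critical to Healthy: 3.3126.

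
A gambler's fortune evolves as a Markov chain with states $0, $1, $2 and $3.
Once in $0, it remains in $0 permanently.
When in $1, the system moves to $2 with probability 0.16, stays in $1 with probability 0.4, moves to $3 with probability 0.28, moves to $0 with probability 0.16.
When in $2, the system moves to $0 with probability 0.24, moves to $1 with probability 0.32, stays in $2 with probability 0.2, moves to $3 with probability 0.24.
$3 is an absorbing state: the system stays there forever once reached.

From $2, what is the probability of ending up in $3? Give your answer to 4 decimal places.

0.5448

Let h(s) be the probability of absorption at $3 starting from transient state s. Then h($3) = 1 and h($0) = 0. By first-step analysis:
h($1) = 0.16·0 + 0.4·h($1) + 0.16·h($2) + 0.28·1
h($2) = 0.24·0 + 0.32·h($1) + 0.2·h($2) + 0.24·1
Solving: h($1) = 0.6119, h($2) = 0.5448.
Starting from $2, the probability is 0.5448.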